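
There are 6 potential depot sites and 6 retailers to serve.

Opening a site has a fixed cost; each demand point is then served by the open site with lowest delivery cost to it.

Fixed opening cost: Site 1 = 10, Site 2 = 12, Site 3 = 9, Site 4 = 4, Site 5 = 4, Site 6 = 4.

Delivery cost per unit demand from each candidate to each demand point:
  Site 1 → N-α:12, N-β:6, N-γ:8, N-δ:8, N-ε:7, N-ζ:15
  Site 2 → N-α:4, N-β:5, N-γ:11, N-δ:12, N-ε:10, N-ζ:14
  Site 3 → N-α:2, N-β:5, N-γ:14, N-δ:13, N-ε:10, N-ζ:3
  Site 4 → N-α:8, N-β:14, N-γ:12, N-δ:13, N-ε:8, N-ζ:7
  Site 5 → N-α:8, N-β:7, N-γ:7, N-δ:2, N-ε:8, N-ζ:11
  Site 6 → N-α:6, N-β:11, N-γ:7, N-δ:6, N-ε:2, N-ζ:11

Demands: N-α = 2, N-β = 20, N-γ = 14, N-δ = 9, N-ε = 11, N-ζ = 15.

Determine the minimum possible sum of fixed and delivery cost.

304

Open {Site 3, Site 5, Site 6}: assign each demand point to its cheapest open site.
  N-α→Site 3 2×2=4, N-β→Site 3 20×5=100, N-γ→Site 5 14×7=98, N-δ→Site 5 9×2=18, N-ε→Site 6 11×2=22, N-ζ→Site 3 15×3=45
  delivery cost 287, fixed 17 → total 304.
Compare {Site 3, Site 4, Site 5, Site 6}: delivery cost 287 + fixed 21 = 308.
Compare {Site 1, Site 3, Site 5, Site 6}: delivery cost 287 + fixed 27 = 314.
Compare {Site 2, Site 3, Site 5, Site 6}: delivery cost 287 + fixed 29 = 316.
All other subsets cost ≥ 308. Minimum total cost: 304.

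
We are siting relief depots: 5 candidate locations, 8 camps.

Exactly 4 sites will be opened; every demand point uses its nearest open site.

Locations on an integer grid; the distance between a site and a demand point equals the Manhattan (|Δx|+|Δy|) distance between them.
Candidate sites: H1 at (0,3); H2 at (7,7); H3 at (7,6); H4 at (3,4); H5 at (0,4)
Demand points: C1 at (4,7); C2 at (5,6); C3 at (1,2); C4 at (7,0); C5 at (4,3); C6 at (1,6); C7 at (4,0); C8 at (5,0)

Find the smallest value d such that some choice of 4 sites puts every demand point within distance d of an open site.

6

Open {H1, H2, H3, H4}.
  Farthest demand point is C4 at distance 6 (to H3); all others are ≤ 6.
With {H1, H3, H4, H5} the worst case is 6.
With {H2, H3, H4, H5} the worst case is 6.
No size-4 selection achieves below 6.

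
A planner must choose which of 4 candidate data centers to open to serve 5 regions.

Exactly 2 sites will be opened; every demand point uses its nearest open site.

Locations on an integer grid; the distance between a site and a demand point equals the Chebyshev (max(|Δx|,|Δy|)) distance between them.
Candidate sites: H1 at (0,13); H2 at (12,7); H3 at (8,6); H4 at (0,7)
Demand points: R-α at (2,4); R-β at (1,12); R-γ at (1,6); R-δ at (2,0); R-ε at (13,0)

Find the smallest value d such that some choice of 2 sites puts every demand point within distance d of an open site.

Open {H3, H4}.
  Farthest demand point is R-δ at distance 6 (to H3); all others are ≤ 6.
With {H1, H3} the worst case is 7.
With {H2, H3} the worst case is 7.
No size-2 selection achieves below 6.

6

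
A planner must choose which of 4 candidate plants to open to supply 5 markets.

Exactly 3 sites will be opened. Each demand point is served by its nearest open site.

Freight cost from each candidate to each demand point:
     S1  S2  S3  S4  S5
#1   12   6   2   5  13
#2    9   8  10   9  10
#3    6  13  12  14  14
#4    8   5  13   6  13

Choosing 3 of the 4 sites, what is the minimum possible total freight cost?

29

Open {#1, #2, #3}.
  S1→#3 6, S2→#1 6, S3→#1 2, S4→#1 5, S5→#2 10  ⇒ total 29.
Compare {#1, #2, #4}: total 30.
Compare {#1, #3, #4}: total 31.
No size-3 selection does better; minimum is 29.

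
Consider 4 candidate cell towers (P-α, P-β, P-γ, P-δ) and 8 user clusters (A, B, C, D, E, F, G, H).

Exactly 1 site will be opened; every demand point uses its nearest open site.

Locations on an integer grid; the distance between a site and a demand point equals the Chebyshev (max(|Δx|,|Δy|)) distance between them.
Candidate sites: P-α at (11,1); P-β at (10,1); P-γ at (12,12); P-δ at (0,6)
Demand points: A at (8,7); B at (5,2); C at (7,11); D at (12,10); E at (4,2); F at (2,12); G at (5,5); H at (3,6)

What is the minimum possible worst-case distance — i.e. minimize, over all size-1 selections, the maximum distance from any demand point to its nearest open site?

Open {P-γ}.
  Farthest demand point is B at distance 10 (to P-γ); all others are ≤ 10.
With {P-α} the worst case is 11.
With {P-β} the worst case is 11.
No size-1 selection achieves below 10.

10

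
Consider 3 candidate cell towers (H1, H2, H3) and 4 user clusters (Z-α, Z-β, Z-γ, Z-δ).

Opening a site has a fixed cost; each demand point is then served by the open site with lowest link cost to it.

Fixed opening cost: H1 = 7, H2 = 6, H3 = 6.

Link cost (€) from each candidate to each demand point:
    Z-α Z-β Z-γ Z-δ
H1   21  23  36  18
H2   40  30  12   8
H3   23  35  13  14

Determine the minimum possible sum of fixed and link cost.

Open {H1, H2}: assign each demand point to its cheapest open site.
  Z-α→H1 21, Z-β→H1 23, Z-γ→H2 12, Z-δ→H2 8
  link cost 64, fixed 13 → total 77.
Compare {H1, H2, H3}: link cost 64 + fixed 19 = 83.
Compare {H1, H3}: link cost 71 + fixed 13 = 84.
Compare {H2, H3}: link cost 73 + fixed 12 = 85.
All other subsets cost ≥ 83. Minimum total cost: 77.

77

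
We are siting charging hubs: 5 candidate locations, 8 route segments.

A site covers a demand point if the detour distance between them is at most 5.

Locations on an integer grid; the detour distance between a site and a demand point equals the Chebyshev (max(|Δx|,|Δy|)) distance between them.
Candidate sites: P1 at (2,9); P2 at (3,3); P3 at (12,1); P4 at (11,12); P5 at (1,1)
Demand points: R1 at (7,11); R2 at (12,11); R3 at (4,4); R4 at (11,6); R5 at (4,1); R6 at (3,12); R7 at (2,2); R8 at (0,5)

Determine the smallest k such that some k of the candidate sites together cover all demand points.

Coverage sets (demand points within 5 of each site):
  P1: {R1, R3, R6, R8}
  P2: {R3, R5, R7, R8}
  P3: {R4}
  P4: {R1, R2}
  P5: {R3, R5, R7, R8}
No 3 sites suffice: every size-3 union leaves at least one demand point uncovered.
But {P1, P2, P3, P4} covers everything, so the minimum is 4.

4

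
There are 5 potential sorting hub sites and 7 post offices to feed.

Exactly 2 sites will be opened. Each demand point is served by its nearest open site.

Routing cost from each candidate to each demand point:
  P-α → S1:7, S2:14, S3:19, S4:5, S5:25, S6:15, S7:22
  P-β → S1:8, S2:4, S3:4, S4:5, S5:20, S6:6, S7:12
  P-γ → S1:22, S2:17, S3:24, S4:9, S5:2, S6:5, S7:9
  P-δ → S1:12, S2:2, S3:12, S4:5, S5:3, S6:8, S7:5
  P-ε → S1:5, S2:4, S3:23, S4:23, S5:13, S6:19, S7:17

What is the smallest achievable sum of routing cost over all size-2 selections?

Open {P-β, P-δ}.
  S1→P-β 8, S2→P-δ 2, S3→P-β 4, S4→P-β 5, S5→P-δ 3, S6→P-β 6, S7→P-δ 5  ⇒ total 33.
Compare {P-β, P-γ}: total 37.
Compare {P-δ, P-ε}: total 40.
No size-2 selection does better; minimum is 33.

33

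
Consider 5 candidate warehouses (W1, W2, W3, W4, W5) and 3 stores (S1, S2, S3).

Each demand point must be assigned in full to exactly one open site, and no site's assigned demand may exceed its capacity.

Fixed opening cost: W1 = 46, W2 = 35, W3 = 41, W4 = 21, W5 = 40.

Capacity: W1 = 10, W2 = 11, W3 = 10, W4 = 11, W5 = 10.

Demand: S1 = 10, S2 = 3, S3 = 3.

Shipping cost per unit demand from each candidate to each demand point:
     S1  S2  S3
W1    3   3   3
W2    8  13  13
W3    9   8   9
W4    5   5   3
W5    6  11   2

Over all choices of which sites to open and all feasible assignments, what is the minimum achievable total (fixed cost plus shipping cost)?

Open {W1, W4}; cheapest assignment that respects the capacities:
  W1 (cap 10, load 10): S1 — cost 10×3 = 30
  W4 (cap 11, load 6): S2, S3 — cost 3×5 + 3×3 = 24
  Shipping 54, fixed 67 → total 121.
  Any other capacity-feasible assignment to {W1, W4} ships for at least 54.
Compare {W4, W5}: its best feasible assignment gives total 145.
Compare {W1, W5}: its best feasible assignment gives total 155.
Every other set of open sites that can feasibly serve all demand totals ≥ 145 even under its best assignment. Minimum: 121.

121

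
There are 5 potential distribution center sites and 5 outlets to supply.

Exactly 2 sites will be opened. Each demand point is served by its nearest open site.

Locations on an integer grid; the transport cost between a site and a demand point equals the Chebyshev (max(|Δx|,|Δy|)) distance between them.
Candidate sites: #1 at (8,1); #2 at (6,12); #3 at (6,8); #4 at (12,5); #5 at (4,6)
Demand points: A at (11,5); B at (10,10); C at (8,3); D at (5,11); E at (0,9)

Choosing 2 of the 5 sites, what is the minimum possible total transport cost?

Open {#2, #4}.
  A→#4 1, B→#2 4, C→#4 4, D→#2 1, E→#2 6  ⇒ total 16.
Compare {#1, #2}: total 17.
Compare {#3, #4}: total 18.
No size-2 selection does better; minimum is 16.

16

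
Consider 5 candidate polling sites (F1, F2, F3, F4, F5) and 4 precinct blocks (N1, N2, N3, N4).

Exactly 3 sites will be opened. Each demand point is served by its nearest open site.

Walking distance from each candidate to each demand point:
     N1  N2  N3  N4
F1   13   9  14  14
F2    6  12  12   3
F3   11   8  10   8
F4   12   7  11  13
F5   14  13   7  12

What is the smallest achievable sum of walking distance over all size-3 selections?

Open {F2, F4, F5}.
  N1→F2 6, N2→F4 7, N3→F5 7, N4→F2 3  ⇒ total 23.
Compare {F2, F3, F5}: total 24.
Compare {F1, F2, F5}: total 25.
No size-3 selection does better; minimum is 23.

23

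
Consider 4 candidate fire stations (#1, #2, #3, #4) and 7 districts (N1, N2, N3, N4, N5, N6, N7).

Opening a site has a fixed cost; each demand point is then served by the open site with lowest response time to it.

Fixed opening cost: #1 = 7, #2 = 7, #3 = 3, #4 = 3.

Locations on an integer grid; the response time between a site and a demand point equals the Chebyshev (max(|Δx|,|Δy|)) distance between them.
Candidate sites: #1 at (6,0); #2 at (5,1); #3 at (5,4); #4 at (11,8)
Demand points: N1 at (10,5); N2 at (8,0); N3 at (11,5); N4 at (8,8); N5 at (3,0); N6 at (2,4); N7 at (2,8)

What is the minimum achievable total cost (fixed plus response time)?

30

Open {#3, #4}: assign each demand point to its cheapest open site.
  N1→#4 3, N2→#3 4, N3→#4 3, N4→#4 3, N5→#3 4, N6→#3 3, N7→#3 4
  response time 24, fixed 6 → total 30.
Compare {#3}: response time 30 + fixed 3 = 33.
Compare {#2, #4}: response time 24 + fixed 10 = 34.
Compare {#1, #3, #4}: response time 21 + fixed 13 = 34.
All other subsets cost ≥ 33. Minimum total cost: 30.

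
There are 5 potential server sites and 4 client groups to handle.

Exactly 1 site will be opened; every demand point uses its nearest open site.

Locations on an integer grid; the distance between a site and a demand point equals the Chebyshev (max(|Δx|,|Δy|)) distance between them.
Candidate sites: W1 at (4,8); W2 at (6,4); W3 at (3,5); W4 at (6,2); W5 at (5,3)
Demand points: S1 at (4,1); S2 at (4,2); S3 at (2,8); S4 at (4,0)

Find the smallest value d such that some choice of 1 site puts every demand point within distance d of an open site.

4

Open {W2}.
  Farthest demand point is S3 at distance 4 (to W2); all others are ≤ 4.
With {W3} the worst case is 5.
With {W5} the worst case is 5.
No size-1 selection achieves below 4.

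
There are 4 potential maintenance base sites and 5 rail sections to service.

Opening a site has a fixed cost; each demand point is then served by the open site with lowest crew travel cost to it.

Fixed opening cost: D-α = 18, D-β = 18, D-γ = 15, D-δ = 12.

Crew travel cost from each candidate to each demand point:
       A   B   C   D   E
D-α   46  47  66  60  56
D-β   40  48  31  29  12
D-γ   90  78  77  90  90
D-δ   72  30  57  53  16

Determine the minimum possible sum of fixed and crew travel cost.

172

Open {D-β, D-δ}: assign each demand point to its cheapest open site.
  A→D-β 40, B→D-δ 30, C→D-β 31, D→D-β 29, E→D-β 12
  crew travel cost 142, fixed 30 → total 172.
Compare {D-β}: crew travel cost 160 + fixed 18 = 178.
Compare {D-β, D-γ, D-δ}: crew travel cost 142 + fixed 45 = 187.
Compare {D-α, D-β, D-δ}: crew travel cost 142 + fixed 48 = 190.
All other subsets cost ≥ 178. Minimum total cost: 172.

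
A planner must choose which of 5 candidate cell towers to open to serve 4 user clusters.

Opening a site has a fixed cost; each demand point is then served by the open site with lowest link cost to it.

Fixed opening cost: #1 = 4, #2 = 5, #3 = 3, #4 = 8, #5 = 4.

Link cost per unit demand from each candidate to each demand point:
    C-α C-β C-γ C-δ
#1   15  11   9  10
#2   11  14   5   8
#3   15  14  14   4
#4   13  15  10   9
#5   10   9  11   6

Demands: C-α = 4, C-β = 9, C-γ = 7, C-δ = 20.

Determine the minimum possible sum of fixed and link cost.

248

Open {#2, #3, #5}: assign each demand point to its cheapest open site.
  C-α→#5 4×10=40, C-β→#5 9×9=81, C-γ→#2 7×5=35, C-δ→#3 20×4=80
  link cost 236, fixed 12 → total 248.
Compare {#1, #2, #3, #5}: link cost 236 + fixed 16 = 252.
Compare {#2, #3, #4, #5}: link cost 236 + fixed 20 = 256.
Compare {#1, #2, #3, #4, #5}: link cost 236 + fixed 24 = 260.
All other subsets cost ≥ 252. Minimum total cost: 248.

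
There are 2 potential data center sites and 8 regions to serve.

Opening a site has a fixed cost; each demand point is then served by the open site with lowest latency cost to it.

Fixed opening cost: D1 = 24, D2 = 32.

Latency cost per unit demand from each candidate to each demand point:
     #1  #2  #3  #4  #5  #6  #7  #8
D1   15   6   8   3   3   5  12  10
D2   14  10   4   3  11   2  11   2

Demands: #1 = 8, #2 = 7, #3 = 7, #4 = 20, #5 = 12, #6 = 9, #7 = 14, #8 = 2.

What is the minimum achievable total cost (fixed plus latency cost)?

Open {D1, D2}: assign each demand point to its cheapest open site.
  #1→D2 8×14=112, #2→D1 7×6=42, #3→D2 7×4=28, #4→D1 20×3=60, #5→D1 12×3=36, #6→D2 9×2=18, #7→D2 14×11=154, #8→D2 2×2=4
  latency cost 454, fixed 56 → total 510.
Compare {D1}: latency cost 547 + fixed 24 = 571.
Compare {D2}: latency cost 578 + fixed 32 = 610.

510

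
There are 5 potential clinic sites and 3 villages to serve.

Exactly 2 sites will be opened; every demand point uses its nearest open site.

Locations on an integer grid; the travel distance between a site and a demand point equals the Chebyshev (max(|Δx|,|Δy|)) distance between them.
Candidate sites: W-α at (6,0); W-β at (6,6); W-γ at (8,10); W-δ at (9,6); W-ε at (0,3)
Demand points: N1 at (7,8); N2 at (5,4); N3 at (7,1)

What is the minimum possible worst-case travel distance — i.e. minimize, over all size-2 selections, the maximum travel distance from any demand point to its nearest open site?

Open {W-α, W-β}.
  Farthest demand point is N1 at travel distance 2 (to W-β); all others are ≤ 2.
With {W-α, W-γ} the worst case is 4.
With {W-α, W-δ} the worst case is 4.
No size-2 selection achieves below 2.

2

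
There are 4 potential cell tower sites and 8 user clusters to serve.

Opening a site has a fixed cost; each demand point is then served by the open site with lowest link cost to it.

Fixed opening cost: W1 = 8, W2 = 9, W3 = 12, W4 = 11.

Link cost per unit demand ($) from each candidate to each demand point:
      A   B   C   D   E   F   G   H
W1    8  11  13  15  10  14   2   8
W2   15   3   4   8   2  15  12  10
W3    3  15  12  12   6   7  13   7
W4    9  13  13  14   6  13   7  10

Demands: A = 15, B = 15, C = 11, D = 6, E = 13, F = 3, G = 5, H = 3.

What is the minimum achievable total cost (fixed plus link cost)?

Open {W1, W2, W3}: assign each demand point to its cheapest open site.
  A→W3 15×3=45, B→W2 15×3=45, C→W2 11×4=44, D→W2 6×8=48, E→W2 13×2=26, F→W3 3×7=21, G→W1 5×2=10, H→W3 3×7=21
  link cost 260, fixed 29 → total 289.
Compare {W1, W2, W3, W4}: link cost 260 + fixed 40 = 300.
Compare {W2, W3, W4}: link cost 285 + fixed 32 = 317.
Compare {W2, W3}: link cost 310 + fixed 21 = 331.
All other subsets cost ≥ 300. Minimum total cost: 289.

289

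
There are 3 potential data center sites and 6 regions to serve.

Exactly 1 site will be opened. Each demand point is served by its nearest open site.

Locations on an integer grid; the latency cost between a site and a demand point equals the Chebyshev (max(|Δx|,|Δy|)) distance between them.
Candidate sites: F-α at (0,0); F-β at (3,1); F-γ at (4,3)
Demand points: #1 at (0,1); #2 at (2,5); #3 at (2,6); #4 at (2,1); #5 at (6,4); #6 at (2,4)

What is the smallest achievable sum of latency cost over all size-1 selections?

Open {F-γ}.
  #1→F-γ 4, #2→F-γ 2, #3→F-γ 3, #4→F-γ 2, #5→F-γ 2, #6→F-γ 2  ⇒ total 15.
Compare {F-β}: total 19.
Compare {F-α}: total 24.

15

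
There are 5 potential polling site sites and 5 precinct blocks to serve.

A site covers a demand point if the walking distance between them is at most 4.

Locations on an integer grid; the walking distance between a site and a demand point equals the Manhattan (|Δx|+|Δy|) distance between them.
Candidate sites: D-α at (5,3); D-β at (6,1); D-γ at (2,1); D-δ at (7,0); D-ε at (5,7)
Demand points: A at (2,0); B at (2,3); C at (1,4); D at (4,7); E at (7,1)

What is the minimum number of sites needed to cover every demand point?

Coverage sets (demand points within 4 of each site):
  D-α: {B, E}
  D-β: {E}
  D-γ: {A, B, C}
  D-δ: {E}
  D-ε: {D}
No 2 sites suffice: every size-2 union leaves at least one demand point uncovered.
But {D-α, D-γ, D-ε} covers everything, so the minimum is 3.

3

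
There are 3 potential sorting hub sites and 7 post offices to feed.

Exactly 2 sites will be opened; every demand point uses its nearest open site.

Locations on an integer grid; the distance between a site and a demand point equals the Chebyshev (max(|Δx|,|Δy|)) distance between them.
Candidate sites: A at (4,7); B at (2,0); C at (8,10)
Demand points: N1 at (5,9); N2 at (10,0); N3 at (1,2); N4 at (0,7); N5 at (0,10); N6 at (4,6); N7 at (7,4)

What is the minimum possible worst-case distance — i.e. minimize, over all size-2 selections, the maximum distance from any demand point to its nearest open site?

7

Open {A, B}.
  Farthest demand point is N2 at distance 7 (to A); all others are ≤ 7.
With {A, C} the worst case is 7.
With {B, C} the worst case is 8.
No size-2 selection achieves below 7.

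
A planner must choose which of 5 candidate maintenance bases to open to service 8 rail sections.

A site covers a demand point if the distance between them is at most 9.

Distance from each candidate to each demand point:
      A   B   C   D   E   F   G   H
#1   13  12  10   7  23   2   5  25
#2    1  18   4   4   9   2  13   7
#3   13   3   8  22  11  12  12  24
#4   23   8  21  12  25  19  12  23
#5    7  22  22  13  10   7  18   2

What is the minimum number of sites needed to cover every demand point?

Coverage sets (demand points within 9 of each site):
  #1: {D, F, G}
  #2: {A, C, D, E, F, H}
  #3: {B, C}
  #4: {B}
  #5: {A, F, H}
No 2 sites suffice: every size-2 union leaves at least one demand point uncovered.
But {#1, #2, #3} covers everything, so the minimum is 3.

3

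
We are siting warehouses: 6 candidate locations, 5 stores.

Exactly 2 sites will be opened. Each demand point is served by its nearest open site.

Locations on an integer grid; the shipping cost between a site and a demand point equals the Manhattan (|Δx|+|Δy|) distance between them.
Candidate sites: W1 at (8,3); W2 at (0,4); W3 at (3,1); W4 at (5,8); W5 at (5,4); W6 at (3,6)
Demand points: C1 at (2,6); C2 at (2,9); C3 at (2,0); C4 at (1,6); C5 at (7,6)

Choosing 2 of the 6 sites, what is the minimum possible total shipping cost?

Open {W3, W6}.
  C1→W6 1, C2→W6 4, C3→W3 2, C4→W6 2, C5→W6 4  ⇒ total 13.
Compare {W2, W6}: total 17.
Compare {W1, W6}: total 18.
No size-2 selection does better; minimum is 13.

13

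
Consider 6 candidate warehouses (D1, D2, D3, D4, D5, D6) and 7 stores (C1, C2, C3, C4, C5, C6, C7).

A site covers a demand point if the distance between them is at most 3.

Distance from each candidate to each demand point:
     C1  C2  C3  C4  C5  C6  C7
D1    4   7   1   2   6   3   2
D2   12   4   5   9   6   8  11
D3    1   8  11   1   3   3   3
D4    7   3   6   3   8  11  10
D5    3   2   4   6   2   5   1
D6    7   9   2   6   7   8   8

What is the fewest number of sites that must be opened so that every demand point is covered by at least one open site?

Coverage sets (demand points within 3 of each site):
  D1: {C3, C4, C6, C7}
  D2: {}
  D3: {C1, C4, C5, C6, C7}
  D4: {C2, C4}
  D5: {C1, C2, C5, C7}
  D6: {C3}
No single site covers all 7 demand points.
But {D1, D5} covers everything, so the minimum is 2.

2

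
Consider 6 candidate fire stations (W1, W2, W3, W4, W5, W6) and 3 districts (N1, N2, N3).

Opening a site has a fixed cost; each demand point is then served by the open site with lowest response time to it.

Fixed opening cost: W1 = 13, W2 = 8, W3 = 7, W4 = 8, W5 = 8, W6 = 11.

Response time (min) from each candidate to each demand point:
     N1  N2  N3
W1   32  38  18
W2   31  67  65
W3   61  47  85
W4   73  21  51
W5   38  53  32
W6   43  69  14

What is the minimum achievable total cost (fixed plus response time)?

92

Open {W1, W4}: assign each demand point to its cheapest open site.
  N1→W1 32, N2→W4 21, N3→W1 18
  response time 71, fixed 21 → total 92.
Compare {W2, W4, W6}: response time 66 + fixed 27 = 93.
Compare {W4, W6}: response time 78 + fixed 19 = 97.
Compare {W1, W2, W4}: response time 70 + fixed 29 = 99.
All other subsets cost ≥ 93. Minimum total cost: 92.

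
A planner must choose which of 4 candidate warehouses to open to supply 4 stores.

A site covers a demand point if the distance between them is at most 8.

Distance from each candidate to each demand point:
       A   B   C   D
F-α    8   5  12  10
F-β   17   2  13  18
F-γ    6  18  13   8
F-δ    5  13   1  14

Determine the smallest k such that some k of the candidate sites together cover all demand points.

3

Coverage sets (demand points within 8 of each site):
  F-α: {A, B}
  F-β: {B}
  F-γ: {A, D}
  F-δ: {A, C}
No 2 sites suffice: every size-2 union leaves at least one demand point uncovered.
But {F-α, F-γ, F-δ} covers everything, so the minimum is 3.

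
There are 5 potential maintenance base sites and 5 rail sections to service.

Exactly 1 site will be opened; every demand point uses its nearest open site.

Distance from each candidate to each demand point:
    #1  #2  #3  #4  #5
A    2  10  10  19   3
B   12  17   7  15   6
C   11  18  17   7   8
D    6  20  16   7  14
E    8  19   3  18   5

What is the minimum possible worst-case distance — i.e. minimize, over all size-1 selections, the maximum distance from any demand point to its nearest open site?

17

Open {B}.
  Farthest demand point is #2 at distance 17 (to B); all others are ≤ 17.
With {C} the worst case is 18.
With {A} the worst case is 19.
No size-1 selection achieves below 17.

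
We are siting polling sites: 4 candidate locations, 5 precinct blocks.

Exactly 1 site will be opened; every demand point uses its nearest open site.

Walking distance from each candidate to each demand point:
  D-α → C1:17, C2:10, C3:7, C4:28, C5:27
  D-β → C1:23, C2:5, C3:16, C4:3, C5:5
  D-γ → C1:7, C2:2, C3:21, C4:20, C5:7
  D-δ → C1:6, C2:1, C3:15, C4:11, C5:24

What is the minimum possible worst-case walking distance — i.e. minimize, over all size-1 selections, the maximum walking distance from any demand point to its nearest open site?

21

Open {D-γ}.
  Farthest demand point is C3 at walking distance 21 (to D-γ); all others are ≤ 21.
With {D-β} the worst case is 23.
With {D-δ} the worst case is 24.
No size-1 selection achieves below 21.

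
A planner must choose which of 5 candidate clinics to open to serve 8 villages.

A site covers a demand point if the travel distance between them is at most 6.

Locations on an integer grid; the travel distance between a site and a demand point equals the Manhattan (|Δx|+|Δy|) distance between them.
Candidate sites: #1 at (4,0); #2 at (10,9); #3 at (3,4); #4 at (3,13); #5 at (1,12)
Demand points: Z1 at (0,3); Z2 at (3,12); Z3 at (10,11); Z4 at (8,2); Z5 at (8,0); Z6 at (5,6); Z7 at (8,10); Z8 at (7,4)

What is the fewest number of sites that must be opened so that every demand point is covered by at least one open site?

4

Coverage sets (demand points within 6 of each site):
  #1: {Z4, Z5}
  #2: {Z3, Z7}
  #3: {Z1, Z6, Z8}
  #4: {Z2}
  #5: {Z2}
No 3 sites suffice: every size-3 union leaves at least one demand point uncovered.
But {#1, #2, #3, #4} covers everything, so the minimum is 4.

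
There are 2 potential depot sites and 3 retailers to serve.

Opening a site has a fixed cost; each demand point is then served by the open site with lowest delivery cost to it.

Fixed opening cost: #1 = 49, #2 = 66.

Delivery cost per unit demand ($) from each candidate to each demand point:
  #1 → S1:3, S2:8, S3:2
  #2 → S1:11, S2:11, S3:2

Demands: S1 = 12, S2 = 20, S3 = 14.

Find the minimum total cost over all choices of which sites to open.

273

Open {#1}: assign each demand point to its cheapest open site.
  S1→#1 12×3=36, S2→#1 20×8=160, S3→#1 14×2=28
  delivery cost 224, fixed 49 → total 273.
Compare {#1, #2}: delivery cost 224 + fixed 115 = 339.
Compare {#2}: delivery cost 380 + fixed 66 = 446.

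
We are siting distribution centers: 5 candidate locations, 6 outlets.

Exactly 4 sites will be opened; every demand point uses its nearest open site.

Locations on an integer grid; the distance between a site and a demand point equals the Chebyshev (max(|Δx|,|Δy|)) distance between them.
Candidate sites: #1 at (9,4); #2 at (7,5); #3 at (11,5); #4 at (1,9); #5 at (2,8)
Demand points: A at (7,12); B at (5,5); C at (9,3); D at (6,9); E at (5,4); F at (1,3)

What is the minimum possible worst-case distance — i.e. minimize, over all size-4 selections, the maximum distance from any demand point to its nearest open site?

5

Open {#1, #2, #3, #5}.
  Farthest demand point is A at distance 5 (to #5); all others are ≤ 5.
With {#1, #2, #4, #5} the worst case is 5.
With {#1, #3, #4, #5} the worst case is 5.
No size-4 selection achieves below 5.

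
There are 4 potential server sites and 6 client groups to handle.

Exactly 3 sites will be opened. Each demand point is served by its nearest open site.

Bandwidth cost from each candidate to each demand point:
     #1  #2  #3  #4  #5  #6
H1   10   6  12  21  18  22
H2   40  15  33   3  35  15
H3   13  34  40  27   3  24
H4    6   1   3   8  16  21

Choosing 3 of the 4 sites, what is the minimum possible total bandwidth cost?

Open {H2, H3, H4}.
  #1→H4 6, #2→H4 1, #3→H4 3, #4→H2 3, #5→H3 3, #6→H2 15  ⇒ total 31.
Compare {H1, H3, H4}: total 42.
Compare {H1, H2, H4}: total 44.
No size-3 selection does better; minimum is 31.

31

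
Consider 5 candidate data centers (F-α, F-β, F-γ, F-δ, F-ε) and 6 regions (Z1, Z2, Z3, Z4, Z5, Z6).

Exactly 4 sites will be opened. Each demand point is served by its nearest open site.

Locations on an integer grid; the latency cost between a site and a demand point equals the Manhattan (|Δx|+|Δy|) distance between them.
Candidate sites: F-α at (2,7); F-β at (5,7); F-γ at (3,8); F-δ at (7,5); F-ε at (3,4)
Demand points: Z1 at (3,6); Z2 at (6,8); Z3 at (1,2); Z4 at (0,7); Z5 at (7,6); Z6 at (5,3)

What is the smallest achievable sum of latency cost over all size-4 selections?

14

Open {F-α, F-β, F-δ, F-ε}.
  Z1→F-α 2, Z2→F-β 2, Z3→F-ε 4, Z4→F-α 2, Z5→F-δ 1, Z6→F-ε 3  ⇒ total 14.
Compare {F-α, F-γ, F-δ, F-ε}: total 15.
Compare {F-α, F-β, F-γ, F-ε}: total 16.
No size-4 selection does better; minimum is 14.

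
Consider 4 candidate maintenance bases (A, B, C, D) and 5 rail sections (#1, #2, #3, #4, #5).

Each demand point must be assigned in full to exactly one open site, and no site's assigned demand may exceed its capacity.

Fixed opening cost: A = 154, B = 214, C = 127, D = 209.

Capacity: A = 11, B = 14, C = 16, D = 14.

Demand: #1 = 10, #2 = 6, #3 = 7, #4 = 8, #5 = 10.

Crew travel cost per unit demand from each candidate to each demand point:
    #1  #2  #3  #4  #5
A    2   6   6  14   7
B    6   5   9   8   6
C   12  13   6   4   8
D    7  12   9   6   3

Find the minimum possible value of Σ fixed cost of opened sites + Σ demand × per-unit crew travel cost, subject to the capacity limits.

Open {A, B, C, D}; cheapest assignment that respects the capacities:
  A (cap 11, load 10): #1 — cost 10×2 = 20
  B (cap 14, load 6): #2 — cost 6×5 = 30
  C (cap 16, load 15): #3, #4 — cost 7×6 + 8×4 = 74
  D (cap 14, load 10): #5 — cost 10×3 = 30
  Shipping 154, fixed 704 → total 858.
  Any other capacity-feasible assignment to {A, B, C, D} ships for at least 154.
Total demand is 41; every other set of sites either has combined capacity below 41 or cannot fit the demands without splitting one across sites, so {A, B, C, D} is the only feasible choice of open sites. Minimum: 858.

858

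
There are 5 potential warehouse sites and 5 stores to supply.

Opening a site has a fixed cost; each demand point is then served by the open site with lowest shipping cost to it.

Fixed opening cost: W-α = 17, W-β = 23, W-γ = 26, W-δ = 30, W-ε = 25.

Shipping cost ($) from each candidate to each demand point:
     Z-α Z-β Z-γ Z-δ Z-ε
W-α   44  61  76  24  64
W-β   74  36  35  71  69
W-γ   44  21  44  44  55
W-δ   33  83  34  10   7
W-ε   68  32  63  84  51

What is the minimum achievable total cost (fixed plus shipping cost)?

161

Open {W-γ, W-δ}: assign each demand point to its cheapest open site.
  Z-α→W-δ 33, Z-β→W-γ 21, Z-γ→W-δ 34, Z-δ→W-δ 10, Z-ε→W-δ 7
  shipping cost 105, fixed 56 → total 161.
Compare {W-δ, W-ε}: shipping cost 116 + fixed 55 = 171.
Compare {W-β, W-δ}: shipping cost 120 + fixed 53 = 173.
Compare {W-α, W-γ, W-δ}: shipping cost 105 + fixed 73 = 178.
All other subsets cost ≥ 171. Minimum total cost: 161.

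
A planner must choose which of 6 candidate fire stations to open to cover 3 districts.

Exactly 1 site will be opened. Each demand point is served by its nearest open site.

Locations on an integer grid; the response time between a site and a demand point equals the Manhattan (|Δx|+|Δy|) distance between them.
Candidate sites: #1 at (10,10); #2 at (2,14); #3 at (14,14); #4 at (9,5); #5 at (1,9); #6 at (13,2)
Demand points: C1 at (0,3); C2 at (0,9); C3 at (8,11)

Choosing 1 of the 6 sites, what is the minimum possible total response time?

Open {#5}.
  C1→#5 7, C2→#5 1, C3→#5 9  ⇒ total 17.
Compare {#2}: total 29.
Compare {#1}: total 31.
No size-1 selection does better; minimum is 17.

17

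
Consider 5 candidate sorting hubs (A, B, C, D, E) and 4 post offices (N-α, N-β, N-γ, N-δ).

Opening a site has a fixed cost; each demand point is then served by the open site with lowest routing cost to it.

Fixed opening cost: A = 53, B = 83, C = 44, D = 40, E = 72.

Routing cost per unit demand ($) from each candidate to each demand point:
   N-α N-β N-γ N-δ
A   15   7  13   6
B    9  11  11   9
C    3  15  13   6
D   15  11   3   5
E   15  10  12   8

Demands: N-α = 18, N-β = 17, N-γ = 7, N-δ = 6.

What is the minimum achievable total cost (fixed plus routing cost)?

Open {A, C, D}: assign each demand point to its cheapest open site.
  N-α→C 18×3=54, N-β→A 17×7=119, N-γ→D 7×3=21, N-δ→D 6×5=30
  routing cost 224, fixed 137 → total 361.
Compare {C, D}: routing cost 292 + fixed 84 = 376.
Compare {A, C}: routing cost 300 + fixed 97 = 397.
Compare {C, D, E}: routing cost 275 + fixed 156 = 431.
All other subsets cost ≥ 376. Minimum total cost: 361.

361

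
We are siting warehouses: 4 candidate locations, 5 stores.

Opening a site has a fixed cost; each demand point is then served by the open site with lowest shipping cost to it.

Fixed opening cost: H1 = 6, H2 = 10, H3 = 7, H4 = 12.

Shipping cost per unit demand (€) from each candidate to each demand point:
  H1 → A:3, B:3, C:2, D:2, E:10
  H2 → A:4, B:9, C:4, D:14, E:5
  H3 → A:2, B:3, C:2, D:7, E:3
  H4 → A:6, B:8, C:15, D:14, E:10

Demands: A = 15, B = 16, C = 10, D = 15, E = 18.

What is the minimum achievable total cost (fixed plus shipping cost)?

Open {H1, H3}: assign each demand point to its cheapest open site.
  A→H3 15×2=30, B→H1 16×3=48, C→H1 10×2=20, D→H1 15×2=30, E→H3 18×3=54
  shipping cost 182, fixed 13 → total 195.
Compare {H1, H2, H3}: shipping cost 182 + fixed 23 = 205.
Compare {H1, H3, H4}: shipping cost 182 + fixed 25 = 207.
Compare {H1, H2, H3, H4}: shipping cost 182 + fixed 35 = 217.
All other subsets cost ≥ 205. Minimum total cost: 195.

195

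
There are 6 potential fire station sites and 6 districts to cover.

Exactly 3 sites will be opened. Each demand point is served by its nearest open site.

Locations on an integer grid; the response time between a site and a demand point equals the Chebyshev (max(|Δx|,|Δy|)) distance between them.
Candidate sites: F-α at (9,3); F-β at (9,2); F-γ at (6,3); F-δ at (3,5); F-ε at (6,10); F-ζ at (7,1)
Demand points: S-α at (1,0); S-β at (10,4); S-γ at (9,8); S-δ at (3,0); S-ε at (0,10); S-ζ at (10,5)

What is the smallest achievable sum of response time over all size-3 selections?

Open {F-α, F-γ, F-ε}.
  S-α→F-γ 5, S-β→F-α 1, S-γ→F-ε 3, S-δ→F-γ 3, S-ε→F-ε 6, S-ζ→F-α 2  ⇒ total 20.
Compare {F-α, F-γ, F-δ}: total 21.
Compare {F-α, F-δ, F-ε}: total 21.
No size-3 selection does better; minimum is 20.

20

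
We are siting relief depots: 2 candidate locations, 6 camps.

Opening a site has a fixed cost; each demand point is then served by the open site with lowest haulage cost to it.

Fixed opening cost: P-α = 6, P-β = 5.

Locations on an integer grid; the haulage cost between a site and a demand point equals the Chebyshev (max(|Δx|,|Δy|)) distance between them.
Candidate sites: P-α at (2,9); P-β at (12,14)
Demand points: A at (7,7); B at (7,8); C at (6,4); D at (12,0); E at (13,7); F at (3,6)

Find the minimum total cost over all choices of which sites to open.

Open {P-α}: assign each demand point to its cheapest open site.
  A→P-α 5, B→P-α 5, C→P-α 5, D→P-α 10, E→P-α 11, F→P-α 3
  haulage cost 39, fixed 6 → total 45.
Compare {P-α, P-β}: haulage cost 35 + fixed 11 = 46.
Compare {P-β}: haulage cost 53 + fixed 5 = 58.

45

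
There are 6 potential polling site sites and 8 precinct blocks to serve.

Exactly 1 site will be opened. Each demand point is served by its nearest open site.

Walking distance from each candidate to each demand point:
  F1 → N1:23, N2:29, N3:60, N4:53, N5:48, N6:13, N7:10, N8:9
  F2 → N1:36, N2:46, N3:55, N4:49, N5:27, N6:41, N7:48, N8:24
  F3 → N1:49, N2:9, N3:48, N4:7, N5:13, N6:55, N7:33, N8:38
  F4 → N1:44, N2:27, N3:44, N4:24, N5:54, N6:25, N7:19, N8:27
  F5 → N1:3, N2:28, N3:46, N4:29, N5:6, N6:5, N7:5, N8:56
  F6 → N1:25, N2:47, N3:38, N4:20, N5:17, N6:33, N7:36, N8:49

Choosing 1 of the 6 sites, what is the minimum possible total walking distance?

Open {F5}.
  N1→F5 3, N2→F5 28, N3→F5 46, N4→F5 29, N5→F5 6, N6→F5 5, N7→F5 5, N8→F5 56  ⇒ total 178.
Compare {F1}: total 245.
Compare {F3}: total 252.
No size-1 selection does better; minimum is 178.

178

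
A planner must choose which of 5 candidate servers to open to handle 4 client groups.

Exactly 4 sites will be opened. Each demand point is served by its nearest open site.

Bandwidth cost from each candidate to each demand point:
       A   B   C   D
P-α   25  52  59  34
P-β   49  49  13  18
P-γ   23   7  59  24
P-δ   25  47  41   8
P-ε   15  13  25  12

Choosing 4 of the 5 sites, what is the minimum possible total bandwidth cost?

Open {P-β, P-γ, P-δ, P-ε}.
  A→P-ε 15, B→P-γ 7, C→P-β 13, D→P-δ 8  ⇒ total 43.
Compare {P-α, P-β, P-γ, P-ε}: total 47.
Compare {P-α, P-β, P-δ, P-ε}: total 49.
No size-4 selection does better; minimum is 43.

43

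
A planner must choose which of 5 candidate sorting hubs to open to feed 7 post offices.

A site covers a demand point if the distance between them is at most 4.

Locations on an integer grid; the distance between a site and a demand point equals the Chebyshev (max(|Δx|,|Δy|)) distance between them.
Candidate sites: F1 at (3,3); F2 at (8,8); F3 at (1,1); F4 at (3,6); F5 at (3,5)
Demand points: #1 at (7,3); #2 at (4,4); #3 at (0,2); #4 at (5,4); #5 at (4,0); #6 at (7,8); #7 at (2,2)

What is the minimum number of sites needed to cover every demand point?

Coverage sets (demand points within 4 of each site):
  F1: {#1, #2, #3, #4, #5, #7}
  F2: {#2, #4, #6}
  F3: {#2, #3, #4, #5, #7}
  F4: {#1, #2, #3, #4, #6, #7}
  F5: {#1, #2, #3, #4, #6, #7}
No single site covers all 7 demand points.
But {F1, F2} covers everything, so the minimum is 2.

2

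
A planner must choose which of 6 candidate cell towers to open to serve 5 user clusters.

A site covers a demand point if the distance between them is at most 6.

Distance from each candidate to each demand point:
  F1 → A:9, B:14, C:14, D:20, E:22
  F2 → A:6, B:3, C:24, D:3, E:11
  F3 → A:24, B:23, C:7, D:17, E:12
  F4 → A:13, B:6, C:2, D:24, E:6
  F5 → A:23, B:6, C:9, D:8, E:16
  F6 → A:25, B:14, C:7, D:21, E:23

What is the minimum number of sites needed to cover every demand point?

Coverage sets (demand points within 6 of each site):
  F1: {}
  F2: {A, B, D}
  F3: {}
  F4: {B, C, E}
  F5: {B}
  F6: {}
No single site covers all 5 demand points.
But {F2, F4} covers everything, so the minimum is 2.

2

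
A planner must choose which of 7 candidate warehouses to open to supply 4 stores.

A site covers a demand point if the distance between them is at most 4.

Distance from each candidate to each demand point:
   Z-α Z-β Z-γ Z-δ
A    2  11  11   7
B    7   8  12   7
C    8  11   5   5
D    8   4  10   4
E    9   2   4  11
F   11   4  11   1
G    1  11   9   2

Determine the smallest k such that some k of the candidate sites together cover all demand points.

2

Coverage sets (demand points within 4 of each site):
  A: {Z-α}
  B: {}
  C: {}
  D: {Z-β, Z-δ}
  E: {Z-β, Z-γ}
  F: {Z-β, Z-δ}
  G: {Z-α, Z-δ}
No single site covers all 4 demand points.
But {E, G} covers everything, so the minimum is 2.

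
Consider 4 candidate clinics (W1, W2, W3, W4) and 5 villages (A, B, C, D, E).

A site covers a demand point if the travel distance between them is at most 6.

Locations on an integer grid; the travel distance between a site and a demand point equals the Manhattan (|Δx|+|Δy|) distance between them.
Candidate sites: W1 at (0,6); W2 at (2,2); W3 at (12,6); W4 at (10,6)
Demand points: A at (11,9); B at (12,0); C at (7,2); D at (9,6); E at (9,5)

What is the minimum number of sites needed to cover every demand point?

Coverage sets (demand points within 6 of each site):
  W1: {}
  W2: {C}
  W3: {A, B, D, E}
  W4: {A, D, E}
No single site covers all 5 demand points.
But {W2, W3} covers everything, so the minimum is 2.

2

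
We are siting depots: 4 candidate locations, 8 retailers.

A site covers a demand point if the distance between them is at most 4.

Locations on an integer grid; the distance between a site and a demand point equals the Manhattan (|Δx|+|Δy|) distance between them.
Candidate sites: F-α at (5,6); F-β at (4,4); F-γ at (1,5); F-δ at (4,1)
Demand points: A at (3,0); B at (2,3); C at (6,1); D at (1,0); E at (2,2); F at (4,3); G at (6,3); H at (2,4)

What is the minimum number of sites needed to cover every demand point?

Coverage sets (demand points within 4 of each site):
  F-α: {F, G}
  F-β: {B, E, F, G, H}
  F-γ: {B, E, H}
  F-δ: {A, B, C, D, E, F, G}
No single site covers all 8 demand points.
But {F-β, F-δ} covers everything, so the minimum is 2.

2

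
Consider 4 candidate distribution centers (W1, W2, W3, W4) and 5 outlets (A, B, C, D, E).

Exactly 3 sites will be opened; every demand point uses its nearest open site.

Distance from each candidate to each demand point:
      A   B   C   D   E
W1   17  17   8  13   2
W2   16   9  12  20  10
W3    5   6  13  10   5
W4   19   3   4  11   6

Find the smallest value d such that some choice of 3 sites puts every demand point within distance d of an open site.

Open {W1, W2, W3}.
  Farthest demand point is D at distance 10 (to W3); all others are ≤ 10.
With {W1, W3, W4} the worst case is 10.
With {W2, W3, W4} the worst case is 10.
No size-3 selection achieves below 10.

10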